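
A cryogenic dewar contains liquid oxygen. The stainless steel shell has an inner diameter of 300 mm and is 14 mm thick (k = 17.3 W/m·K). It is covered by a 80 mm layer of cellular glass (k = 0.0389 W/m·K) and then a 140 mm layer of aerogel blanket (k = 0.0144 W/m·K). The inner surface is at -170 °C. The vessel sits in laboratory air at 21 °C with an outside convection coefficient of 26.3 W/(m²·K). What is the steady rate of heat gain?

Q ≈ 15.4 W

Each spherical layer contributes R = (1/r_i − 1/r_o)/(4πk):
R_stainless steel shell = (1/0.15 − 1/0.164)/(4π×17.3) = 0.002618 K/W
R_cellular glass = (1/0.164 − 1/0.244)/(4π×0.0389) = 4.09 K/W
R_aerogel blanket = (1/0.244 − 1/0.384)/(4π×0.0144) = 8.257 K/W
R_outer film = 1/(h·4πr_o²) = 1/(26.3×4π×0.384²) = 0.02052 K/W
R_total = 12.37 K/W
Q = ΔT/R_total = 191/12.37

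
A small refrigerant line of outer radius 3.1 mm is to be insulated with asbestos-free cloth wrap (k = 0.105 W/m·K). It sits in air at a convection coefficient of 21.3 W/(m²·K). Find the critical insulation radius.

r_cr ≈ 4.93 mm

For a cylinder r_cr = k/h = 0.105/21.3
r_cr = 4.93 mm; since the bare radius (3.1 mm) is below r_cr, adding a thin layer of insulation will *increase* heat loss.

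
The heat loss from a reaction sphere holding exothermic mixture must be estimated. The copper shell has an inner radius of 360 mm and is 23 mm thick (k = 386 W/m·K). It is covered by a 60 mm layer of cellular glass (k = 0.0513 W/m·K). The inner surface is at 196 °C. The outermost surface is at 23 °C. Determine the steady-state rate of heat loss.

Q ≈ 315 W

Radial (spherical) resistances in series:
R_copper shell = (1/0.36 − 1/0.383)/(4π×386) = 3.439×10^-5 K/W
R_cellular glass = (1/0.383 − 1/0.443)/(4π×0.0513) = 0.5486 K/W
R_total = 0.5486 K/W
Q = ΔT/R_total = 173/0.5486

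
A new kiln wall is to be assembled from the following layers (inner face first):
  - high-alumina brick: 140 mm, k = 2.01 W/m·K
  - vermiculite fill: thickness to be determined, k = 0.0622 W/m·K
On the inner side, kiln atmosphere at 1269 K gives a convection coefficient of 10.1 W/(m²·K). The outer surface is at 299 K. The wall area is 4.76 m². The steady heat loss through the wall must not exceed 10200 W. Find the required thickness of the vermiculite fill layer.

Series thermal resistances:
R_inner film = 1/(h_i·A) = 1/(10.1×4.76) = 0.0208 K/W
R_high-alumina brick = L/(kA) = 0.14/(2.01×4.76) = 0.01463 K/W
Sum of the known resistances R_other = 0.03543 K/W
Required total resistance R_tot = ΔT/Q_allow = 970/10200 = 0.0951 K/W
R_vermiculite fill = R_tot − R_other = 0.05966 K/W
L = R·k·A = 0.05966×0.0622×4.76

L ≈ 17.7 mm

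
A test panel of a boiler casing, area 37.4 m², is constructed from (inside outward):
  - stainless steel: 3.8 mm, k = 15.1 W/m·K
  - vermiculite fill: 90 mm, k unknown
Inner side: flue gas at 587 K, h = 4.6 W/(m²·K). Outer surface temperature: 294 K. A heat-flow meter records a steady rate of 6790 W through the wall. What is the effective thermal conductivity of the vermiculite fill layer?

Series thermal resistances:
R_inner film = 1/(h_i·A) = 1/(4.6×37.4) = 0.005813 K/W
R_stainless steel = L/(kA) = 0.0038/(15.1×37.4) = 6.729×10^-6 K/W
Sum of known resistances R_other = 0.005819 K/W
Total R = ΔT/Q = 293/6790 = 0.04315 K/W
R_vermiculite fill = R_total − R_other = 0.03733 K/W
k = L/(R·A) = 0.09/(0.03733×37.4)

k ≈ 0.0645 W/(m·K)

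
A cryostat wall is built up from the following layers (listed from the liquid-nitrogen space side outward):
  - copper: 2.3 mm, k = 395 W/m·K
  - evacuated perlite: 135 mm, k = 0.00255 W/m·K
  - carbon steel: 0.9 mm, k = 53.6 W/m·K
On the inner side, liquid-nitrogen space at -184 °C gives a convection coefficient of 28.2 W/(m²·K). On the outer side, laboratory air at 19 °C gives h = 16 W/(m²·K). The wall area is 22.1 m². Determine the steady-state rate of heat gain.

Q ≈ 84.6 W

Using the resistance-network approach (series):
R_inner film = 1/(h_i·A) = 1/(28.2×22.1) = 0.001605 K/W
R_copper = L/(kA) = 0.0023/(395×22.1) = 2.635×10^-7 K/W
R_evacuated perlite = L/(kA) = 0.135/(0.00255×22.1) = 2.396 K/W
R_carbon steel = L/(kA) = 0.0009/(53.6×22.1) = 7.598×10^-7 K/W
R_outer film = 1/(h_o·A) = 1/(16×22.1) = 0.002828 K/W
R_total = 2.4 K/W
Q = ΔT / R_total = 203 / 2.4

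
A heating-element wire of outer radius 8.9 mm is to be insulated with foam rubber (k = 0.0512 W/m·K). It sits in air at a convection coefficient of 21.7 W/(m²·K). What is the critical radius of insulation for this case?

For a cylinder r_cr = k/h = 0.0512/21.7
r_cr = 2.36 mm; since the bare radius (8.9 mm) is above r_cr, any added insulation will reduce heat loss.

r_cr ≈ 2.36 mm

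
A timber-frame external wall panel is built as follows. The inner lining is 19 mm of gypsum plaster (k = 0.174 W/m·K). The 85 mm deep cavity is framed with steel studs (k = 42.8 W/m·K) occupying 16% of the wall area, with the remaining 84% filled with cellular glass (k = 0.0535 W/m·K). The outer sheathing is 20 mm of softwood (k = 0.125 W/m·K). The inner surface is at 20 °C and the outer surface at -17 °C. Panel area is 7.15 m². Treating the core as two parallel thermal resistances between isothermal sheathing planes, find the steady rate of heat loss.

Q ≈ 940 W

Sheathing layers in series; stud and cavity paths in parallel between them.
R_inner = 0.019/(0.174×7.15) = 0.01527 K/W
R_stud  = 0.085/(42.8×0.16×7.15) = 0.001736 K/W
R_cav   = 0.085/(0.0535×0.84×7.15) = 0.2645 K/W
1/R_core = 1/R_stud + 1/R_cav → R_core = 0.001725 K/W
R_outer = 0.02/(0.125×7.15) = 0.02238 K/W
R_total = 0.03937 K/W
Q = ΔT/R_total = 37/0.03937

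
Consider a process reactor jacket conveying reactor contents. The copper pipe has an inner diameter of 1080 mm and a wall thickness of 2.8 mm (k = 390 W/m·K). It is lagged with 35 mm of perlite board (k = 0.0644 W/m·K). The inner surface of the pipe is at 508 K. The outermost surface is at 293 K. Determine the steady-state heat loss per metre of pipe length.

For a radial system each layer contributes R = ln(r_out/r_in)/(2πkL); films add R = 1/(hA).
R_copper pipe wall = ln(542.8/540)/(2π×390×1) = 2.111×10^-6 K/W
R_perlite board = ln(577.8/542.8)/(2π×0.0644×1) = 0.1544 K/W
R_total = 0.1544 K/W
Q = ΔT/R_total = 215/0.1544

q′ ≈ 1390 W/m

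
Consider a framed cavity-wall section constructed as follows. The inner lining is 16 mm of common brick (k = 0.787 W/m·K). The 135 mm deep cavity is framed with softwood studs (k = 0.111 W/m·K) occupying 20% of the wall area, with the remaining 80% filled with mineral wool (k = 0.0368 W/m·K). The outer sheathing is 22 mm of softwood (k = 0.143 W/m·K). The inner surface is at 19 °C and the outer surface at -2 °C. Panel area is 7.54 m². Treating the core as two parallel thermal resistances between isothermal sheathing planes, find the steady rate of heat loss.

Q ≈ 56.8 W

Sheathing layers in series; stud and cavity paths in parallel between them.
R_inner = 0.016/(0.787×7.54) = 0.002696 K/W
R_stud  = 0.135/(0.111×0.2×7.54) = 0.8065 K/W
R_cav   = 0.135/(0.0368×0.8×7.54) = 0.6082 K/W
1/R_core = 1/R_stud + 1/R_cav → R_core = 0.3467 K/W
R_outer = 0.022/(0.143×7.54) = 0.0204 K/W
R_total = 0.3698 K/W
Q = ΔT/R_total = 21/0.3698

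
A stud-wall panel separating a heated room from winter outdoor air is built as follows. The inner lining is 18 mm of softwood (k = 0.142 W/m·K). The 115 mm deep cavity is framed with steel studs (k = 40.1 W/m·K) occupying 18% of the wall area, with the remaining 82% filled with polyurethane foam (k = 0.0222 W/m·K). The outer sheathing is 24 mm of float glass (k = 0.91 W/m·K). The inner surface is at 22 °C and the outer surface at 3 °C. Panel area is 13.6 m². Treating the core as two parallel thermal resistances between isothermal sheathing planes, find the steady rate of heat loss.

Sheathing layers in series; stud and cavity paths in parallel between them.
R_inner = 0.018/(0.142×13.6) = 0.009321 K/W
R_stud  = 0.115/(40.1×0.18×13.6) = 0.001171 K/W
R_cav   = 0.115/(0.0222×0.82×13.6) = 0.4645 K/W
1/R_core = 1/R_stud + 1/R_cav → R_core = 0.001169 K/W
R_outer = 0.024/(0.91×13.6) = 0.001939 K/W
R_total = 0.01243 K/W
Q = ΔT/R_total = 19/0.01243

Q ≈ 1530 W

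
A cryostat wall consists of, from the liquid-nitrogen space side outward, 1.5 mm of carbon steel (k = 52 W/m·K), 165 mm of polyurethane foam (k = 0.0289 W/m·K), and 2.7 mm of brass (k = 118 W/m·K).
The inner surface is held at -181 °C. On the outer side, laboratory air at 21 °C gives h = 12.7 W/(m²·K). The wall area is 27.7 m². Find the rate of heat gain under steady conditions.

Q ≈ 967 W

Series thermal resistances:
R_carbon steel = L/(kA) = 0.0015/(52×27.7) = 1.041×10^-6 K/W
R_polyurethane foam = L/(kA) = 0.165/(0.0289×27.7) = 0.2061 K/W
R_brass = L/(kA) = 0.0027/(118×27.7) = 8.26×10^-7 K/W
R_outer film = 1/(h_o·A) = 1/(12.7×27.7) = 0.002843 K/W
R_total = 0.209 K/W
Q = ΔT / R_total = 202 / 0.209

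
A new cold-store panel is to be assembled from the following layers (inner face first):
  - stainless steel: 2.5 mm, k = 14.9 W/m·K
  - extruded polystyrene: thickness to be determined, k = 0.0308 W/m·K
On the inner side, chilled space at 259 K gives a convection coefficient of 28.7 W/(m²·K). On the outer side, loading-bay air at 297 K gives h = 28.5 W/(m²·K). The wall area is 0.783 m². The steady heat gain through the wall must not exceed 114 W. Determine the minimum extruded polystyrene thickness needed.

Using the resistance-network approach (series):
R_inner film = 1/(h_i·A) = 1/(28.7×0.783) = 0.0445 K/W
R_stainless steel = L/(kA) = 0.0025/(14.9×0.783) = 2.143×10^-4 K/W
R_outer film = 1/(h_o·A) = 1/(28.5×0.783) = 0.04481 K/W
Sum of the known resistances R_other = 0.08953 K/W
Required total resistance R_tot = ΔT/Q_allow = 38/114 = 0.3333 K/W
R_extruded polystyrene = R_tot − R_other = 0.2438 K/W
L = R·k·A = 0.2438×0.0308×0.783

L ≈ 5.88 mm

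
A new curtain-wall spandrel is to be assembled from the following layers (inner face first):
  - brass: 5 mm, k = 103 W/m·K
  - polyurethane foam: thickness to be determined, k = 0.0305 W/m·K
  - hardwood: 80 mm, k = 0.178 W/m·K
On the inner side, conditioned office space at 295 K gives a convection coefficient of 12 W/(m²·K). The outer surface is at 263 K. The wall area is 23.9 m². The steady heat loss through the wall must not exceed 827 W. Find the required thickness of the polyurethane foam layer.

Using the resistance-network approach (series):
R_inner film = 1/(h_i·A) = 1/(12×23.9) = 0.003487 K/W
R_brass = L/(kA) = 0.005/(103×23.9) = 2.031×10^-6 K/W
R_hardwood = L/(kA) = 0.08/(0.178×23.9) = 0.0188 K/W
Sum of the known resistances R_other = 0.02229 K/W
Required total resistance R_tot = ΔT/Q_allow = 32/827 = 0.03869 K/W
R_polyurethane foam = R_tot − R_other = 0.0164 K/W
L = R·k·A = 0.0164×0.0305×23.9

L ≈ 12 mm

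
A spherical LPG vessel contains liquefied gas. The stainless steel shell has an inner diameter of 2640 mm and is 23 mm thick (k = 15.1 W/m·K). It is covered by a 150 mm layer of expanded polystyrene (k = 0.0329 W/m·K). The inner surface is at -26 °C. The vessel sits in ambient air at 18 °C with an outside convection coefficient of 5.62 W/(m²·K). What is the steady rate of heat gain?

Q ≈ 235 W

Radial (spherical) resistances in series:
R_stainless steel shell = (1/1.32 − 1/1.343)/(4π×15.1) = 6.837×10^-5 K/W
R_expanded polystyrene = (1/1.343 − 1/1.493)/(4π×0.0329) = 0.1809 K/W
R_outer film = 1/(h·4πr_o²) = 1/(5.62×4π×1.493²) = 0.006352 K/W
R_total = 0.1874 K/W
Q = ΔT/R_total = 44/0.1874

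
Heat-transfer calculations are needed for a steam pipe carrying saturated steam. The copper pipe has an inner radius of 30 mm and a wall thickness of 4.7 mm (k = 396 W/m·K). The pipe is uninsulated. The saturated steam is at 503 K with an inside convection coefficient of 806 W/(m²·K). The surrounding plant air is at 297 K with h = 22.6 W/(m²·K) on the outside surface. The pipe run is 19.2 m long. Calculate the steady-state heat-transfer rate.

Q ≈ 18900 W

Per-layer cylindrical resistances, series-summed:
R_inner film = 1/(h_i·2πr₁L) = 1/(806×2π×0.03×19.2) = 3.428×10^-4 K/W
R_copper pipe wall = ln(34.7/30)/(2π×396×19.2) = 3.047×10^-6 K/W
R_outer film = 1/(h_o·2πr_oL) = 1/(22.6×2π×0.0347×19.2) = 0.01057 K/W
R_total = 0.01092 K/W
Q = ΔT/R_total = 206/0.01092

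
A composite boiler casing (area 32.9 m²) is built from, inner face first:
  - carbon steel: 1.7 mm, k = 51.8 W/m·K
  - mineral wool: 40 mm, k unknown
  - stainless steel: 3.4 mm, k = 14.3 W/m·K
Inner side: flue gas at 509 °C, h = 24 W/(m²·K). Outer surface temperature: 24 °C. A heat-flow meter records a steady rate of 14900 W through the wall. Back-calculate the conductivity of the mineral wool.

k ≈ 0.0389 W/(m·K)

Thermal resistances in series:
R_inner film = 1/(h_i·A) = 1/(24×32.9) = 0.001266 K/W
R_carbon steel = L/(kA) = 0.0017/(51.8×32.9) = 9.975×10^-7 K/W
R_stainless steel = L/(kA) = 0.0034/(14.3×32.9) = 7.227×10^-6 K/W
Sum of known resistances R_other = 0.001275 K/W
Total R = ΔT/Q = 485/14900 = 0.03255 K/W
R_mineral wool = R_total − R_other = 0.03128 K/W
k = L/(R·A) = 0.04/(0.03128×32.9)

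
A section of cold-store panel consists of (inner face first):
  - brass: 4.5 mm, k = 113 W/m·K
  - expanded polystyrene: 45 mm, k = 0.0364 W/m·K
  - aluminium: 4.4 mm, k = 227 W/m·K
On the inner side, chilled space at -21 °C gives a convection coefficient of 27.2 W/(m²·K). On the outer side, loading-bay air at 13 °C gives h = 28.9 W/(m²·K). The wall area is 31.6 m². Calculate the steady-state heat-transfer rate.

Thermal resistances in series:
R_inner film = 1/(h_i·A) = 1/(27.2×31.6) = 0.001163 K/W
R_brass = L/(kA) = 0.0045/(113×31.6) = 1.26×10^-6 K/W
R_expanded polystyrene = L/(kA) = 0.045/(0.0364×31.6) = 0.03912 K/W
R_aluminium = L/(kA) = 0.0044/(227×31.6) = 6.134×10^-7 K/W
R_outer film = 1/(h_o·A) = 1/(28.9×31.6) = 0.001095 K/W
R_total = 0.04138 K/W
Q = ΔT / R_total = 34 / 0.04138

Q ≈ 822 W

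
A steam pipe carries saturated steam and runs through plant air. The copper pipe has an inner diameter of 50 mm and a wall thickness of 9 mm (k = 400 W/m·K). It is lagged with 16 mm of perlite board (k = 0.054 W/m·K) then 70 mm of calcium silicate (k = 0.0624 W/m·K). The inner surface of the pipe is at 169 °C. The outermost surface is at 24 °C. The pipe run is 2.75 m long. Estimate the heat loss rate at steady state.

Per-layer cylindrical resistances, series-summed:
R_copper pipe wall = ln(34/25)/(2π×400×2.75) = 4.449×10^-5 K/W
R_perlite board = ln(50/34)/(2π×0.054×2.75) = 0.4133 K/W
R_calcium silicate = ln(120/50)/(2π×0.0624×2.75) = 0.812 K/W
R_total = 1.225 K/W
Q = ΔT/R_total = 145/1.225

Q ≈ 118 W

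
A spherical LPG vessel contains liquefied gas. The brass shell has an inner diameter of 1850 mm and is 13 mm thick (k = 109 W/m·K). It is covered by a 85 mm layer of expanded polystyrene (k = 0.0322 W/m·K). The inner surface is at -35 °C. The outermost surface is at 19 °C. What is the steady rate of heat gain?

Radial (spherical) resistances in series:
R_brass shell = (1/0.925 − 1/0.938)/(4π×109) = 1.094×10^-5 K/W
R_expanded polystyrene = (1/0.938 − 1/1.023)/(4π×0.0322) = 0.2189 K/W
R_total = 0.2189 K/W
Q = ΔT/R_total = 54/0.2189

Q ≈ 247 W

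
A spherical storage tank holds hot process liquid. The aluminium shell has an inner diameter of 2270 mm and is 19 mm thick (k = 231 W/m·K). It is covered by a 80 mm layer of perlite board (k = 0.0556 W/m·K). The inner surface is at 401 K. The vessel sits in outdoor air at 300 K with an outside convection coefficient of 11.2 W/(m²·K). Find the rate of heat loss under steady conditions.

Q ≈ 1190 W

Spherical conduction: R = (1/r_in − 1/r_out)/(4πk) per layer; series-sum.
R_aluminium shell = (1/1.135 − 1/1.154)/(4π×231) = 4.997×10^-6 K/W
R_perlite board = (1/1.154 − 1/1.234)/(4π×0.0556) = 0.08041 K/W
R_outer film = 1/(h·4πr_o²) = 1/(11.2×4π×1.234²) = 0.004666 K/W
R_total = 0.08508 K/W
Q = ΔT/R_total = 101/0.08508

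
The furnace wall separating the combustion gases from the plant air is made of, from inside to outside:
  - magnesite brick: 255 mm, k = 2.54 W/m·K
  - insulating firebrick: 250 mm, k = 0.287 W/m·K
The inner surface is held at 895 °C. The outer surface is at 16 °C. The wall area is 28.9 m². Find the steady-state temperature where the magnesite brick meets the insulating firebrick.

T ≈ 804 °C

Series thermal resistances:
R_magnesite brick = L/(kA) = 0.255/(2.54×28.9) = 0.003474 K/W
R_insulating firebrick = L/(kA) = 0.25/(0.287×28.9) = 0.03014 K/W
R_total = 0.03362 K/W;  Q = ΔT/R_total = 879/0.03362 = 26150 W
T_interface = T_inner − Q·ΣR(inner→interface) = 895 − 26100×0.003474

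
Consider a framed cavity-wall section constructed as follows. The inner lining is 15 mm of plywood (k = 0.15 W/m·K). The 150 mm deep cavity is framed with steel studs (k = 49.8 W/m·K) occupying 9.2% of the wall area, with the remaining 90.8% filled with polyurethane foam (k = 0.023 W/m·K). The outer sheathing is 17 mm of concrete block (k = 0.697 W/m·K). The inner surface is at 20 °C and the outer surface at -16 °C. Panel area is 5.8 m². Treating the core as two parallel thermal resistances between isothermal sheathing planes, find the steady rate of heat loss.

Sheathing layers in series; stud and cavity paths in parallel between them.
R_inner = 0.015/(0.15×5.8) = 0.01724 K/W
R_stud  = 0.15/(49.8×0.092×5.8) = 0.005645 K/W
R_cav   = 0.15/(0.023×0.908×5.8) = 1.238 K/W
1/R_core = 1/R_stud + 1/R_cav → R_core = 0.005619 K/W
R_outer = 0.017/(0.697×5.8) = 0.004205 K/W
R_total = 0.02707 K/W
Q = ΔT/R_total = 36/0.02707

Q ≈ 1330 W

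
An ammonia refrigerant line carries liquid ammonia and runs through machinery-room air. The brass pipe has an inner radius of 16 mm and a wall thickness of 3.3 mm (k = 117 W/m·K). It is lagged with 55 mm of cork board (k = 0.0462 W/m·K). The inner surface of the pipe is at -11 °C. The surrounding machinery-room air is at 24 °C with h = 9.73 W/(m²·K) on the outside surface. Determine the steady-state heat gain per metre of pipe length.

q′ ≈ 7.2 W/m

For a radial system each layer contributes R = ln(r_out/r_in)/(2πkL); films add R = 1/(hA).
R_brass pipe wall = ln(19.3/16)/(2π×117×1) = 2.551×10^-4 K/W
R_cork board = ln(74.3/19.3)/(2π×0.0462×1) = 4.644 K/W
R_outer film = 1/(h_o·2πr_oL) = 1/(9.73×2π×0.0743×1) = 0.2201 K/W
R_total = 4.864 K/W
Q = ΔT/R_total = 35/4.864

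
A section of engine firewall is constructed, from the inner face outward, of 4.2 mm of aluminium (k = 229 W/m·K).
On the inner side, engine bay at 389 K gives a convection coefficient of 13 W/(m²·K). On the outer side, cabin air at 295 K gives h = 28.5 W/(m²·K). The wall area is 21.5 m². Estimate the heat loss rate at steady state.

Q ≈ 18000 W

Series thermal resistances:
R_inner film = 1/(h_i·A) = 1/(13×21.5) = 0.003578 K/W
R_aluminium = L/(kA) = 0.0042/(229×21.5) = 8.531×10^-7 K/W
R_outer film = 1/(h_o·A) = 1/(28.5×21.5) = 0.001632 K/W
R_total = 0.005211 K/W
Q = ΔT / R_total = 94 / 0.005211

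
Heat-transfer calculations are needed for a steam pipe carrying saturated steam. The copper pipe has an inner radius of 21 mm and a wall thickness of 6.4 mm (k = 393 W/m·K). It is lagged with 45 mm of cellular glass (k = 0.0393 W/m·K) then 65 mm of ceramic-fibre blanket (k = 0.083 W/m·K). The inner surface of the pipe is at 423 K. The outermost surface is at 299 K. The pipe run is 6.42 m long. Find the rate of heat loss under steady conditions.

Radial resistances (cylindrical: R_cond = ln(r_o/r_i)/(2πkL), R_conv = 1/(h·2πrL)):
R_copper pipe wall = ln(27.4/21)/(2π×393×6.42) = 1.678×10^-5 K/W
R_cellular glass = ln(72.4/27.4)/(2π×0.0393×6.42) = 0.6129 K/W
R_ceramic-fibre blanket = ln(137.4/72.4)/(2π×0.083×6.42) = 0.1914 K/W
R_total = 0.8043 K/W
Q = ΔT/R_total = 124/0.8043

Q ≈ 154 W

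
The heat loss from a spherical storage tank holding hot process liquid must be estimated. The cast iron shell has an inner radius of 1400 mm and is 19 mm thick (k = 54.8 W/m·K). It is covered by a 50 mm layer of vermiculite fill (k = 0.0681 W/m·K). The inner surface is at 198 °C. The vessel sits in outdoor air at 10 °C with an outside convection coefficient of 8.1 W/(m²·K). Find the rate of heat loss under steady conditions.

Each spherical layer contributes R = (1/r_i − 1/r_o)/(4πk):
R_cast iron shell = (1/1.4 − 1/1.419)/(4π×54.8) = 1.389×10^-5 K/W
R_vermiculite fill = (1/1.419 − 1/1.469)/(4π×0.0681) = 0.02803 K/W
R_outer film = 1/(h·4πr_o²) = 1/(8.1×4π×1.469²) = 0.004553 K/W
R_total = 0.0326 K/W
Q = ΔT/R_total = 188/0.0326

Q ≈ 5770 W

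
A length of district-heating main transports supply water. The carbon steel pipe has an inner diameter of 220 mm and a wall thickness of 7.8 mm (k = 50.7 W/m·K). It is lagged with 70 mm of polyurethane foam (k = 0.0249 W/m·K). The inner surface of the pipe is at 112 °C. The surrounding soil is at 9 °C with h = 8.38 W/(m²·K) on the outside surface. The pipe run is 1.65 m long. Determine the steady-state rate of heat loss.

For a radial system each layer contributes R = ln(r_out/r_in)/(2πkL); films add R = 1/(hA).
R_carbon steel pipe wall = ln(117.8/110)/(2π×50.7×1.65) = 1.303×10^-4 K/W
R_polyurethane foam = ln(187.8/117.8)/(2π×0.0249×1.65) = 1.807 K/W
R_outer film = 1/(h_o·2πr_oL) = 1/(8.38×2π×0.1878×1.65) = 0.06129 K/W
R_total = 1.868 K/W
Q = ΔT/R_total = 103/1.868

Q ≈ 55.1 W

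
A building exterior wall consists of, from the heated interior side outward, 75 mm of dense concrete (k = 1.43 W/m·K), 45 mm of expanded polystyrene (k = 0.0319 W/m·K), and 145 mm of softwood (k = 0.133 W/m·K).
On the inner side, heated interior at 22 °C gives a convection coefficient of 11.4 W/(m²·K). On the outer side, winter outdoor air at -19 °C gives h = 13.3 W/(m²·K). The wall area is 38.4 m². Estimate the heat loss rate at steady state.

Q ≈ 580 W

Using the resistance-network approach (series):
R_inner film = 1/(h_i·A) = 1/(11.4×38.4) = 0.002284 K/W
R_dense concrete = L/(kA) = 0.075/(1.43×38.4) = 0.001366 K/W
R_expanded polystyrene = L/(kA) = 0.045/(0.0319×38.4) = 0.03674 K/W
R_softwood = L/(kA) = 0.145/(0.133×38.4) = 0.02839 K/W
R_outer film = 1/(h_o·A) = 1/(13.3×38.4) = 0.001958 K/W
R_total = 0.07074 K/W
Q = ΔT / R_total = 41 / 0.07074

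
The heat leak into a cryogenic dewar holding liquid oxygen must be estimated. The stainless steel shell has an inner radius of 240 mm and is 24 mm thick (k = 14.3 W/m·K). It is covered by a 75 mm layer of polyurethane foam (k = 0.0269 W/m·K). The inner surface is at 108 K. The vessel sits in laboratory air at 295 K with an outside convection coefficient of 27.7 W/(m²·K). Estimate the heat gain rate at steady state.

Each spherical layer contributes R = (1/r_i − 1/r_o)/(4πk):
R_stainless steel shell = (1/0.24 − 1/0.264)/(4π×14.3) = 0.002108 K/W
R_polyurethane foam = (1/0.264 − 1/0.339)/(4π×0.0269) = 2.479 K/W
R_outer film = 1/(h·4πr_o²) = 1/(27.7×4π×0.339²) = 0.025 K/W
R_total = 2.506 K/W
Q = ΔT/R_total = 187/2.506

Q ≈ 74.6 W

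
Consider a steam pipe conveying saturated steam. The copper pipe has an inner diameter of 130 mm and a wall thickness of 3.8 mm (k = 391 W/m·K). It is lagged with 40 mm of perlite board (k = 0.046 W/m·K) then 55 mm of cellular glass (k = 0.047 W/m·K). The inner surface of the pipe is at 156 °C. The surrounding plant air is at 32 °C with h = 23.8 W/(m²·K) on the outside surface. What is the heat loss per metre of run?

q′ ≈ 41.2 W/m

For a radial system each layer contributes R = ln(r_out/r_in)/(2πkL); films add R = 1/(hA).
R_copper pipe wall = ln(68.8/65)/(2π×391×1) = 2.313×10^-5 K/W
R_perlite board = ln(108.8/68.8)/(2π×0.046×1) = 1.586 K/W
R_cellular glass = ln(163.8/108.8)/(2π×0.047×1) = 1.385 K/W
R_outer film = 1/(h_o·2πr_oL) = 1/(23.8×2π×0.1638×1) = 0.04083 K/W
R_total = 3.012 K/W
Q = ΔT/R_total = 124/3.012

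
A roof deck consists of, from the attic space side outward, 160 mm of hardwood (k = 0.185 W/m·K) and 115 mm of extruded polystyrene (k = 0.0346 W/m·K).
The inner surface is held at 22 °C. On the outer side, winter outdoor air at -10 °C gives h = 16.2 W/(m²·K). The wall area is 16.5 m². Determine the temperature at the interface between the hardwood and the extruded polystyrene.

T ≈ 15.5 °C

Model the wall as resistances in series:
R_hardwood = L/(kA) = 0.16/(0.185×16.5) = 0.05242 K/W
R_extruded polystyrene = L/(kA) = 0.115/(0.0346×16.5) = 0.2014 K/W
R_outer film = 1/(h_o·A) = 1/(16.2×16.5) = 0.003741 K/W
R_total = 0.2576 K/W;  Q = ΔT/R_total = 32/0.2576 = 124.2 W
T_interface = T_inner − Q·ΣR(inner→interface) = 22 − 124×0.05242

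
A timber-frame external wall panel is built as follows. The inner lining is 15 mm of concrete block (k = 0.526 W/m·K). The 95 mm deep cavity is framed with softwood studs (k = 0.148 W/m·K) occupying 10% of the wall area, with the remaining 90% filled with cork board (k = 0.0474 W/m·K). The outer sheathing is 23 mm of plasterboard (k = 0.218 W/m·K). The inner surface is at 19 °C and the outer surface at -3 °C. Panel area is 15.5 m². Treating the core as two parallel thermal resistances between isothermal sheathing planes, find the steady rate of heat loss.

Q ≈ 191 W

Sheathing layers in series; stud and cavity paths in parallel between them.
R_inner = 0.015/(0.526×15.5) = 0.00184 K/W
R_stud  = 0.095/(0.148×0.1×15.5) = 0.4141 K/W
R_cav   = 0.095/(0.0474×0.9×15.5) = 0.1437 K/W
1/R_core = 1/R_stud + 1/R_cav → R_core = 0.1067 K/W
R_outer = 0.023/(0.218×15.5) = 0.006807 K/W
R_total = 0.1153 K/W
Q = ΔT/R_total = 22/0.1153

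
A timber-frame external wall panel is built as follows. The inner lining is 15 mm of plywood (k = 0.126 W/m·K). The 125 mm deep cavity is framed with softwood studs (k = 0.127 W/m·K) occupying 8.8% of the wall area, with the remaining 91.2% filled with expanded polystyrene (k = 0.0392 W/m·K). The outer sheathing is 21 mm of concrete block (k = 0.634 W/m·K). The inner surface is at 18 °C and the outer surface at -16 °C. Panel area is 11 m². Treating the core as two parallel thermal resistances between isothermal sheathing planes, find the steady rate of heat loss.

Sheathing layers in series; stud and cavity paths in parallel between them.
R_inner = 0.015/(0.126×11) = 0.01082 K/W
R_stud  = 0.125/(0.127×0.088×11) = 1.017 K/W
R_cav   = 0.125/(0.0392×0.912×11) = 0.3179 K/W
1/R_core = 1/R_stud + 1/R_cav → R_core = 0.2422 K/W
R_outer = 0.021/(0.634×11) = 0.003011 K/W
R_total = 0.256 K/W
Q = ΔT/R_total = 34/0.256

Q ≈ 133 W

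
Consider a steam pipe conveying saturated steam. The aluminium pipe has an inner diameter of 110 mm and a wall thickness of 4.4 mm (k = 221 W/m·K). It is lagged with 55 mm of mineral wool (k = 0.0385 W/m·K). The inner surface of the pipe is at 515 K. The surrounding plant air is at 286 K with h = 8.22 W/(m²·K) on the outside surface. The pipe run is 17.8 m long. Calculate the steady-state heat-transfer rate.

Q ≈ 1420 W

Per-layer cylindrical resistances, series-summed:
R_aluminium pipe wall = ln(59.4/55)/(2π×221×17.8) = 3.114×10^-6 K/W
R_mineral wool = ln(114.4/59.4)/(2π×0.0385×17.8) = 0.1522 K/W
R_outer film = 1/(h_o·2πr_oL) = 1/(8.22×2π×0.1144×17.8) = 0.009508 K/W
R_total = 0.1617 K/W
Q = ΔT/R_total = 229/0.1617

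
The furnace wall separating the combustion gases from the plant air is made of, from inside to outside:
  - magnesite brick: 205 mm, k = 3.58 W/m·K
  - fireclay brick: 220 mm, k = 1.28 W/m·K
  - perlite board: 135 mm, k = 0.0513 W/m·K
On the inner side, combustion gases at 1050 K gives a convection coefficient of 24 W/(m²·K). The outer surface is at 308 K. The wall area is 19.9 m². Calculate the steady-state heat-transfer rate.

Using the resistance-network approach (series):
R_inner film = 1/(h_i·A) = 1/(24×19.9) = 0.002094 K/W
R_magnesite brick = L/(kA) = 0.205/(3.58×19.9) = 0.002878 K/W
R_fireclay brick = L/(kA) = 0.22/(1.28×19.9) = 0.008637 K/W
R_perlite board = L/(kA) = 0.135/(0.0513×19.9) = 0.1322 K/W
R_total = 0.1458 K/W
Q = ΔT / R_total = 742 / 0.1458

Q ≈ 5090 W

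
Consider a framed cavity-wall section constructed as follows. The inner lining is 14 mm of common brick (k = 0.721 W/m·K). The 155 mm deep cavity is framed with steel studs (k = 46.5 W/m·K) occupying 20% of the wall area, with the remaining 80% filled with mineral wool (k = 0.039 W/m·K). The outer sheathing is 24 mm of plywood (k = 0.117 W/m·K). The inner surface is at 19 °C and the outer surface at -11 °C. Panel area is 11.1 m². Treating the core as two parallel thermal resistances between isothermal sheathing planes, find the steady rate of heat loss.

Q ≈ 1380 W

Sheathing layers in series; stud and cavity paths in parallel between them.
R_inner = 0.014/(0.721×11.1) = 0.001749 K/W
R_stud  = 0.155/(46.5×0.2×11.1) = 0.001502 K/W
R_cav   = 0.155/(0.039×0.8×11.1) = 0.4476 K/W
1/R_core = 1/R_stud + 1/R_cav → R_core = 0.001496 K/W
R_outer = 0.024/(0.117×11.1) = 0.01848 K/W
R_total = 0.02173 K/W
Q = ΔT/R_total = 30/0.02173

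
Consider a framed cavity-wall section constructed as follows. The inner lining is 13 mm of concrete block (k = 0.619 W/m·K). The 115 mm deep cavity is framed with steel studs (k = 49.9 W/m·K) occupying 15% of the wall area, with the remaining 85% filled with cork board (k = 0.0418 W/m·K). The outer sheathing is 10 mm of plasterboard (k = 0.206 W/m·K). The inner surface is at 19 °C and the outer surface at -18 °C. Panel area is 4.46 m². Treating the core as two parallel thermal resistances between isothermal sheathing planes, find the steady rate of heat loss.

Q ≈ 1950 W

Sheathing layers in series; stud and cavity paths in parallel between them.
R_inner = 0.013/(0.619×4.46) = 0.004709 K/W
R_stud  = 0.115/(49.9×0.15×4.46) = 0.003445 K/W
R_cav   = 0.115/(0.0418×0.85×4.46) = 0.7257 K/W
1/R_core = 1/R_stud + 1/R_cav → R_core = 0.003429 K/W
R_outer = 0.01/(0.206×4.46) = 0.01088 K/W
R_total = 0.01902 K/W
Q = ΔT/R_total = 37/0.01902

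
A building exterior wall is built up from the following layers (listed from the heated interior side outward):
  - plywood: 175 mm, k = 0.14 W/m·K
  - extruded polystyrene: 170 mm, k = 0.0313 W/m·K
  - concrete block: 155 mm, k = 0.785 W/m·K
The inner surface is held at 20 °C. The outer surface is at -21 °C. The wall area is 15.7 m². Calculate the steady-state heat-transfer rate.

Q ≈ 93.6 W

Series thermal resistances:
R_plywood = L/(kA) = 0.175/(0.14×15.7) = 0.07962 K/W
R_extruded polystyrene = L/(kA) = 0.17/(0.0313×15.7) = 0.3459 K/W
R_concrete block = L/(kA) = 0.155/(0.785×15.7) = 0.01258 K/W
R_total = 0.4381 K/W
Q = ΔT / R_total = 41 / 0.4381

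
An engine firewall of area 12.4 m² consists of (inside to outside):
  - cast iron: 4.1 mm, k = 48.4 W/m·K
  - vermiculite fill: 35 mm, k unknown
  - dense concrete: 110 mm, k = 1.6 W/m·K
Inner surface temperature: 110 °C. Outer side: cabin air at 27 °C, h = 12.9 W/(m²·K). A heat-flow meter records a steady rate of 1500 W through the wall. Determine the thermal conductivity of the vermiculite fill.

Series thermal resistances:
R_cast iron = L/(kA) = 0.0041/(48.4×12.4) = 6.832×10^-6 K/W
R_dense concrete = L/(kA) = 0.11/(1.6×12.4) = 0.005544 K/W
R_outer film = 1/(h_o·A) = 1/(12.9×12.4) = 0.006252 K/W
Sum of known resistances R_other = 0.0118 K/W
Total R = ΔT/Q = 83/1500 = 0.05533 K/W
R_vermiculite fill = R_total − R_other = 0.04353 K/W
k = L/(R·A) = 0.035/(0.04353×12.4)

k ≈ 0.0648 W/(m·K)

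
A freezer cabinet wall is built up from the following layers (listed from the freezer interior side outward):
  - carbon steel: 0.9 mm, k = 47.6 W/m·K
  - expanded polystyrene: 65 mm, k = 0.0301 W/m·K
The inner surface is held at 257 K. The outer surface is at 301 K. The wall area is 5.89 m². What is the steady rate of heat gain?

Q ≈ 120 W

Thermal resistances in series:
R_carbon steel = L/(kA) = 0.0009/(47.6×5.89) = 3.21×10^-6 K/W
R_expanded polystyrene = L/(kA) = 0.065/(0.0301×5.89) = 0.3666 K/W
R_total = 0.3666 K/W
Q = ΔT / R_total = 44 / 0.3666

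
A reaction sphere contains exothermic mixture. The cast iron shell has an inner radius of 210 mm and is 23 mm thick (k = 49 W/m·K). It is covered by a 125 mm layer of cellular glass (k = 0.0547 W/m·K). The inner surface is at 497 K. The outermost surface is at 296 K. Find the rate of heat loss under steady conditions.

Spherical conduction: R = (1/r_in − 1/r_out)/(4πk) per layer; series-sum.
R_cast iron shell = (1/0.21 − 1/0.233)/(4π×49) = 7.634×10^-4 K/W
R_cellular glass = (1/0.233 − 1/0.358)/(4π×0.0547) = 2.18 K/W
R_total = 2.181 K/W
Q = ΔT/R_total = 201/2.181

Q ≈ 92.2 W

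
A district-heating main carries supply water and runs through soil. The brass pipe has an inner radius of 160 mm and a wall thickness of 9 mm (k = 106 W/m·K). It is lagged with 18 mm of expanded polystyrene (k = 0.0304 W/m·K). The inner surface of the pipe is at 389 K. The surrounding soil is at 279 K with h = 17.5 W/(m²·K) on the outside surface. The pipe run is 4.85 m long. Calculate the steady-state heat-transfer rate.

Q ≈ 922 W

Cylindrical conduction, so R = ln(r₂/r₁)/(2πkL) per layer, in series:
R_brass pipe wall = ln(169/160)/(2π×106×4.85) = 1.694×10^-5 K/W
R_expanded polystyrene = ln(187/169)/(2π×0.0304×4.85) = 0.1093 K/W
R_outer film = 1/(h_o·2πr_oL) = 1/(17.5×2π×0.187×4.85) = 0.01003 K/W
R_total = 0.1193 K/W
Q = ΔT/R_total = 110/0.1193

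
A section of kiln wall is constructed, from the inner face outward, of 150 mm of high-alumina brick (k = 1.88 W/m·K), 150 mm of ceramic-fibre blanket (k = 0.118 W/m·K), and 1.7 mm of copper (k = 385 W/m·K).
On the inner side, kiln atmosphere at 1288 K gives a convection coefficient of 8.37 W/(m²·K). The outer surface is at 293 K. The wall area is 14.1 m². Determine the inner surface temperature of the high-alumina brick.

Model the wall as resistances in series:
R_inner film = 1/(h_i·A) = 1/(8.37×14.1) = 0.008473 K/W
R_high-alumina brick = L/(kA) = 0.15/(1.88×14.1) = 0.005659 K/W
R_ceramic-fibre blanket = L/(kA) = 0.15/(0.118×14.1) = 0.09016 K/W
R_copper = L/(kA) = 0.0017/(385×14.1) = 3.132×10^-7 K/W
R_total = 0.1043 K/W;  Q = ΔT/R_total = 995/0.1043 = 9541 W
T_interface = T_inner − Q·ΣR(inner→interface) = 1288 − 9540×0.008473

T ≈ 1210 K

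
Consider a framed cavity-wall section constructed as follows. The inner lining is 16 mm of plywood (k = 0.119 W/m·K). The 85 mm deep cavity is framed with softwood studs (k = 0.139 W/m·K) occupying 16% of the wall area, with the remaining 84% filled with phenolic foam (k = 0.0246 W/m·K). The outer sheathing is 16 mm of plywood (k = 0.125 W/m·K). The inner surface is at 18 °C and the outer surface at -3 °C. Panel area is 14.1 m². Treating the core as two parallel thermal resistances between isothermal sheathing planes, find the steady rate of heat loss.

Q ≈ 132 W

Sheathing layers in series; stud and cavity paths in parallel between them.
R_inner = 0.016/(0.119×14.1) = 0.009536 K/W
R_stud  = 0.085/(0.139×0.16×14.1) = 0.2711 K/W
R_cav   = 0.085/(0.0246×0.84×14.1) = 0.2917 K/W
1/R_core = 1/R_stud + 1/R_cav → R_core = 0.1405 K/W
R_outer = 0.016/(0.125×14.1) = 0.009078 K/W
R_total = 0.1591 K/W
Q = ΔT/R_total = 21/0.1591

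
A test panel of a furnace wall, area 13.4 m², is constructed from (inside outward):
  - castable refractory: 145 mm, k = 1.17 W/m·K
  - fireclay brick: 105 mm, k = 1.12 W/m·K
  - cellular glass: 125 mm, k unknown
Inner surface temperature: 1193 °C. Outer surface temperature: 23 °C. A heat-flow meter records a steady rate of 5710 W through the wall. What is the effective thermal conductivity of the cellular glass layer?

k ≈ 0.0494 W/(m·K)

Thermal resistances in series:
R_castable refractory = L/(kA) = 0.145/(1.17×13.4) = 0.009249 K/W
R_fireclay brick = L/(kA) = 0.105/(1.12×13.4) = 0.006996 K/W
Sum of known resistances R_other = 0.01624 K/W
Total R = ΔT/Q = 1170/5710 = 0.2049 K/W
R_cellular glass = R_total − R_other = 0.1887 K/W
k = L/(R·A) = 0.125/(0.1887×13.4)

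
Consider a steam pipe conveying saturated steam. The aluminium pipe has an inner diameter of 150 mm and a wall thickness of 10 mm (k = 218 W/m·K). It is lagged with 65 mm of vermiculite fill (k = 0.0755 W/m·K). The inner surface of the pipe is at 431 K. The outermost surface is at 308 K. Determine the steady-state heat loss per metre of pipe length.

q′ ≈ 103 W/m

Radial resistances (cylindrical: R_cond = ln(r_o/r_i)/(2πkL), R_conv = 1/(h·2πrL)):
R_aluminium pipe wall = ln(85/75)/(2π×218×1) = 9.138×10^-5 K/W
R_vermiculite fill = ln(150/85)/(2π×0.0755×1) = 1.197 K/W
R_total = 1.197 K/W
Q = ΔT/R_total = 123/1.197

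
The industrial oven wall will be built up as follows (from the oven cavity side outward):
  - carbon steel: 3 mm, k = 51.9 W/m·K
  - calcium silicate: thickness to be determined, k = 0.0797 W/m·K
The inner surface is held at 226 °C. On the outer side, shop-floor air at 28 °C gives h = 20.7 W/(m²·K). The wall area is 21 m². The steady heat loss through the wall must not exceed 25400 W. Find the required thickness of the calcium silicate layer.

Series thermal resistances:
R_carbon steel = L/(kA) = 0.003/(51.9×21) = 2.753×10^-6 K/W
R_outer film = 1/(h_o·A) = 1/(20.7×21) = 0.0023 K/W
Sum of the known resistances R_other = 0.002303 K/W
Required total resistance R_tot = ΔT/Q_allow = 198/25400 = 0.007795 K/W
R_calcium silicate = R_tot − R_other = 0.005492 K/W
L = R·k·A = 0.005492×0.0797×21

L ≈ 9.19 mm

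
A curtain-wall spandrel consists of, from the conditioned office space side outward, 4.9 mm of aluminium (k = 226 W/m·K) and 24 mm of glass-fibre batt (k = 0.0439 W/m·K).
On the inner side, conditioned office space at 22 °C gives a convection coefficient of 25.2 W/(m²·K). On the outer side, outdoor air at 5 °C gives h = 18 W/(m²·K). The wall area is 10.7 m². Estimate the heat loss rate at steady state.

Treating each layer as a thermal resistance in series:
R_inner film = 1/(h_i·A) = 1/(25.2×10.7) = 0.003709 K/W
R_aluminium = L/(kA) = 0.0049/(226×10.7) = 2.026×10^-6 K/W
R_glass-fibre batt = L/(kA) = 0.024/(0.0439×10.7) = 0.05109 K/W
R_outer film = 1/(h_o·A) = 1/(18×10.7) = 0.005192 K/W
R_total = 0.06 K/W
Q = ΔT / R_total = 17 / 0.06

Q ≈ 283 W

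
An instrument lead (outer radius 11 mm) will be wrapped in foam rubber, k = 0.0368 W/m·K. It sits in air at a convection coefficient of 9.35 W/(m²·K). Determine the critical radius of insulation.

r_cr ≈ 3.94 mm

For a cylinder r_cr = k/h = 0.0368/9.35
r_cr = 3.94 mm; since the bare radius (11 mm) is above r_cr, any added insulation will reduce heat loss.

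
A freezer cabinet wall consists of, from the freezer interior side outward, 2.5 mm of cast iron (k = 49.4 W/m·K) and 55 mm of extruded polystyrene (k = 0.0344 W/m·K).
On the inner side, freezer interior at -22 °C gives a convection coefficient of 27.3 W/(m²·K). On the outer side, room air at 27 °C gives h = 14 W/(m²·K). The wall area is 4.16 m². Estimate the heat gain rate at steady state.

Q ≈ 119 W

Treating each layer as a thermal resistance in series:
R_inner film = 1/(h_i·A) = 1/(27.3×4.16) = 0.008805 K/W
R_cast iron = L/(kA) = 0.0025/(49.4×4.16) = 1.217×10^-5 K/W
R_extruded polystyrene = L/(kA) = 0.055/(0.0344×4.16) = 0.3843 K/W
R_outer film = 1/(h_o·A) = 1/(14×4.16) = 0.01717 K/W
R_total = 0.4103 K/W
Q = ΔT / R_total = 49 / 0.4103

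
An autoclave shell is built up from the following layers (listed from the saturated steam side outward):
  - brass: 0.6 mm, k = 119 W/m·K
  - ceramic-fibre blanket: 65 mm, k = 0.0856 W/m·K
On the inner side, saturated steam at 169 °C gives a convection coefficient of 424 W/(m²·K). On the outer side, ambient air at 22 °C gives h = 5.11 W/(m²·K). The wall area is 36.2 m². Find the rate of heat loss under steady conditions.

Q ≈ 5560 W

Series thermal resistances:
R_inner film = 1/(h_i·A) = 1/(424×36.2) = 6.515×10^-5 K/W
R_brass = L/(kA) = 0.0006/(119×36.2) = 1.393×10^-7 K/W
R_ceramic-fibre blanket = L/(kA) = 0.065/(0.0856×36.2) = 0.02098 K/W
R_outer film = 1/(h_o·A) = 1/(5.11×36.2) = 0.005406 K/W
R_total = 0.02645 K/W
Q = ΔT / R_total = 147 / 0.02645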